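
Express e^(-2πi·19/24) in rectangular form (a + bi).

ω_24^19 = e^(-2πi·19/24)
= cos(-2π·19/24) + i·sin(-2π·19/24)
= cos(-38π/24) + i·sin(-38π/24)

ω_24^19 = cos(-38π/24) + i·sin(-38π/24) = 0.2588+0.9659i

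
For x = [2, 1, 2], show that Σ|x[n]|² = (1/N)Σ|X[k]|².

Time domain:
Σ|x[n]|² = |2|² + |1|² + |2|² = 9.0000

Frequency domain:
(1/3)Σ|X[k]|² = (1/3)(|5|² + |0.5000+0.8660i|² + |0.5000-0.8660i|²) = (1/3)·27.0000 = 9.0000

Both sides agree, confirming Parseval's theorem.

Σ|x[n]|² = (1/N)Σ|X[k]|² = 9.0000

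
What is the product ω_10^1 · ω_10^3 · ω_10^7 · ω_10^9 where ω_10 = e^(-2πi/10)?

The primitive 10th roots of unity are ω_10^k for k coprime to 10: k ∈ {1, 3, 7, 9}
Their product equals the constant term of the cyclotomic polynomial Φ_10(x) up to sign.
For n ≥ 3, the product of all primitive nth roots of unity is 1. (For n=1 it is 1; for n=2 it is -1.)

1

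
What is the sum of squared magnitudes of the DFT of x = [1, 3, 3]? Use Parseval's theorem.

Parseval: Σ|x[n]|² = (1/N)Σ|X[k]|², so Σ|X[k]|² = N·Σ|x[n]|² = 3·19.0000

Σ|X[k]|² = N·Σ|x[n]|² = 3·19.0000 = 57.0000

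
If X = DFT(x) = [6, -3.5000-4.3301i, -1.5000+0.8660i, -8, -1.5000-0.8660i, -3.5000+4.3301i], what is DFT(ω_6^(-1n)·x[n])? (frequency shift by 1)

Modulation property: DFT(ω_6^(-1n)·x[n]) = X[(k-1) mod 6], so circularly shift X by 1 positions.

X[k-1] = [-3.5000+4.3301i, 6, -3.5000-4.3301i, -1.5000+0.8660i, -8, -1.5000-0.8660i]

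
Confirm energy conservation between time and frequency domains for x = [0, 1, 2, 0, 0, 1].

Time domain:
Σ|x[n]|² = |0|² + |1|² + |2|² + |0|² + |0|² + |1|² = 6.0000

Frequency domain:
(1/6)Σ|X[k]|² = (1/6)(|4|² + |-1.7321i|² + |-2.0000+1.7321i|² + |0|² + |-2.0000-1.7321i|² + |1.7321i|²) = (1/6)·36.0000 = 6.0000

Both sides agree, confirming Parseval's theorem.

Σ|x[n]|² = (1/N)Σ|X[k]|² = 6.0000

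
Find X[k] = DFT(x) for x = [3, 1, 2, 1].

X[k] = Σ(n=0 to 3) x[n] · ω_4^(nk)
where ω_4 = e^(-2πi/4)

Computing each X[k]:
X[0] = 7
X[1] = 1
X[2] = 3
X[3] = 1

X = [7, 1, 3, 1]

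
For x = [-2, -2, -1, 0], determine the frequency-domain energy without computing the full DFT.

Parseval: Σ|x[n]|² = (1/N)Σ|X[k]|², so Σ|X[k]|² = N·Σ|x[n]|² = 4·9.0000

Σ|X[k]|² = N·Σ|x[n]|² = 4·9.0000 = 36.0000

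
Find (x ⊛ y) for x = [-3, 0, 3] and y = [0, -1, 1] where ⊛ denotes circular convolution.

(x ⊛ y)[n] = Σ(m=0 to 2) x[m] · y[(n-m) mod 3]

Computing each output sample:
(x ⊛ y)[0] = -3
(x ⊛ y)[1] = 6
(x ⊛ y)[2] = -3

x ⊛ y = [-3, 6, -3]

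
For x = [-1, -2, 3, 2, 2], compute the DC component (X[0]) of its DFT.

X[0] = Σ(n=0 to 4) x[n] · ω_5^0 = Σ x[n]
= (-1) + (-2) + (3) + (2) + (2)

X[0] = 4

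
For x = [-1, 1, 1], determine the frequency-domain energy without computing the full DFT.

Parseval: Σ|x[n]|² = (1/N)Σ|X[k]|², so Σ|X[k]|² = N·Σ|x[n]|² = 3·3.0000

Σ|X[k]|² = N·Σ|x[n]|² = 3·3.0000 = 9.0000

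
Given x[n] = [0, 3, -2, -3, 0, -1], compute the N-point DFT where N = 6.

X[k] = Σ(n=0 to 5) x[n] · ω_6^(nk)
where ω_6 = e^(-2πi/6)

Computing each X[k]:
X[0] = -3
X[1] = 5.0000-1.7321i
X[2] = -3.0000-5.1962i
X[3] = -1
X[4] = -3.0000+5.1962i
X[5] = 5.0000+1.7321i

X = [-3, 5.0000-1.7321i, -3.0000-5.1962i, -1, -3.0000+5.1962i, 5.0000+1.7321i]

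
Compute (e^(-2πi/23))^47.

Since ω_23^23 = 1, powers reduce modulo 23.
47 mod 23 = 1
So ω_23^47 = ω_23^1 = e^(-2πi·1/23)

ω_23^47 = ω_23^1 = 0.9629-0.2698i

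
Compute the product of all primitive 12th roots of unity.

The primitive 12th roots of unity are ω_12^k for k coprime to 12: k ∈ {1, 5, 7, 11}
Their product equals the constant term of the cyclotomic polynomial Φ_12(x) up to sign.
For n ≥ 3, the product of all primitive nth roots of unity is 1. (For n=1 it is 1; for n=2 it is -1.)

1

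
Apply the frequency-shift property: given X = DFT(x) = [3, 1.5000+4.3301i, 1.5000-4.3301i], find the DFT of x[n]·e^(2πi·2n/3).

Modulation property: DFT(ω_3^(-2n)·x[n]) = X[(k-2) mod 3], so circularly shift X by 2 positions.

X[k-2] = [1.5000+4.3301i, 1.5000-4.3301i, 3]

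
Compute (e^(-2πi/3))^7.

Since ω_3^3 = 1, powers reduce modulo 3.
7 mod 3 = 1
So ω_3^7 = ω_3^1 = e^(-2πi·1/3)

ω_3^7 = ω_3^1 = -0.5000-0.8660i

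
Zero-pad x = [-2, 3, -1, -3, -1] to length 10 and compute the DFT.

Original 5-point DFT: [-4, 1.8541-4.9798i, -4.8541-0.4490i, -4.8541+0.4490i, 1.8541+4.9798i]
Zero-padded 10-point DFT provides frequency interpolation.

DFT_10([x, 0, ...]) = [-4, 1.8541+2.6287i, 1.8541-4.9798i, -4.8541-4.2533i, -4.8541-0.4490i, -4, -4.8541+0.4490i, -4.8541+4.2533i, 1.8541+4.9798i, 1.8541-2.6287i]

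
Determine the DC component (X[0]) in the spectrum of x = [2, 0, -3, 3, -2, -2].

X[0] = Σ(n=0 to 5) x[n] · ω_6^0 = Σ x[n]
= (2) + (0) + (-3) + (3) + (-2) + (-2)

X[0] = -2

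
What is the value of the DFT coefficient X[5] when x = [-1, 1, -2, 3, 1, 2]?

X[5] = Σ(n=0 to 5) x[n] · ω_6^(5n) where ω_6 = e^(-2πi/6)
= (-1)·ω_6^0 + (1)·ω_6^5 + (-2)·ω_6^10 + (3)·ω_6^15 + (1)·ω_6^20 + (2)·ω_6^25

X[5] = -2.0000-3.4641i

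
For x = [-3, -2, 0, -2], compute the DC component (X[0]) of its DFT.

X[0] = Σ(n=0 to 3) x[n] · ω_4^0 = Σ x[n]
= (-3) + (-2) + (0) + (-2)

X[0] = -7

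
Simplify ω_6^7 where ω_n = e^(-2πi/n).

Since ω_6^6 = 1, powers reduce modulo 6.
7 mod 6 = 1
So ω_6^7 = ω_6^1 = e^(-2πi·1/6)

ω_6^7 = ω_6^1 = 0.5000-0.8660i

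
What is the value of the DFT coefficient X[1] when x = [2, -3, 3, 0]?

X[1] = Σ(n=0 to 3) x[n] · ω_4^(1n) where ω_4 = e^(-2πi/4)
= (2)·ω_4^0 + (-3)·ω_4^1 + (3)·ω_4^2 + (0)·ω_4^3

X[1] = -1+3i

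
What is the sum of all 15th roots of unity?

Sum of all nth roots of unity equals 0 for n > 1 (geometric series with r ≠ 1).

0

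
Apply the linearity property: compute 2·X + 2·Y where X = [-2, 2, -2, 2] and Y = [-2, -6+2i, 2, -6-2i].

By linearity: DFT(2x + 2y) = 2·DFT(x) + 2·DFT(y)
= 2·[-2, 2, -2, 2] + 2·[-2, -6+2i, 2, -6-2i]

Computing element-wise:
Z[0] = 2·(-2) + 2·(-2) = -8
Z[1] = 2·(2) + 2·(-6+2i) = -8+4i
Z[2] = 2·(-2) + 2·(2) = 0
Z[3] = 2·(2) + 2·(-6-2i) = -8-4i

DFT(2x + 2y) = 2·X + 2·Y = [-8, -8+4i, 0, -8-4i]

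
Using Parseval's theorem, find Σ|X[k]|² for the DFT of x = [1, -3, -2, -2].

Parseval: Σ|x[n]|² = (1/N)Σ|X[k]|², so Σ|X[k]|² = N·Σ|x[n]|² = 4·18.0000

Σ|X[k]|² = N·Σ|x[n]|² = 4·18.0000 = 72.0000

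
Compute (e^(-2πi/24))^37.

Since ω_24^24 = 1, powers reduce modulo 24.
37 mod 24 = 13
So ω_24^37 = ω_24^13 = e^(-2πi·13/24)

ω_24^37 = ω_24^13 = -0.9659+0.2588i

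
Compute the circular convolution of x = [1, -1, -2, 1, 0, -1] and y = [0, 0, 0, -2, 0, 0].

(x ⊛ y)[n] = Σ(m=0 to 5) x[m] · y[(n-m) mod 6]

Computing each output sample:
(x ⊛ y)[0] = -2
(x ⊛ y)[1] = 0
(x ⊛ y)[2] = 2
(x ⊛ y)[3] = -2
(x ⊛ y)[4] = 2
(x ⊛ y)[5] = 4

x ⊛ y = [-2, 0, 2, -2, 2, 4]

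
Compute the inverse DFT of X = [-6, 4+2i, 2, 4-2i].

x[n] = (1/4) Σ(k=0 to 3) X[k] · e^(2πikn/4)

Computing each x[n]:
x[0] = 1
x[1] = -3
x[2] = -3
x[3] = -1

x = [1, -3, -3, -1]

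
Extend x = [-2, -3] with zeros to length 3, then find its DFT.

Original 2-point DFT: [-5, 1]
Zero-padded 3-point DFT provides frequency interpolation.

DFT_3([x, 0, ...]) = [-5, -0.5000+2.5981i, -0.5000-2.5981i]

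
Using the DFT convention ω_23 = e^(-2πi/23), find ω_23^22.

ω_23^22 = e^(-2πi·22/23)
= cos(-2π·22/23) + i·sin(-2π·22/23)
= cos(-44π/23) + i·sin(-44π/23)

ω_23^22 = cos(-44π/23) + i·sin(-44π/23) = 0.9629+0.2698i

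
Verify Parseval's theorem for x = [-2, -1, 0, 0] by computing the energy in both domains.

Time domain:
Σ|x[n]|² = |-2|² + |-1|² + |0|² + |0|² = 5.0000

Frequency domain:
(1/4)Σ|X[k]|² = (1/4)(|-3|² + |-2+1i|² + |-1|² + |-2-1i|²) = (1/4)·20.0000 = 5.0000

Both sides agree, confirming Parseval's theorem.

Σ|x[n]|² = (1/N)Σ|X[k]|² = 5.0000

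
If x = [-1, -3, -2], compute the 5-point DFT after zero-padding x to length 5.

Original 3-point DFT: [-6, 1.5000+0.8660i, 1.5000-0.8660i]
Zero-padded 5-point DFT provides frequency interpolation.

DFT_5([x, 0, ...]) = [-6, -0.3090+4.0287i, 0.8090-0.1388i, 0.8090+0.1388i, -0.3090-4.0287i]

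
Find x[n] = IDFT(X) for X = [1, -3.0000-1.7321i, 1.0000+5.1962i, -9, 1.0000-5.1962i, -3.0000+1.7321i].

x[n] = (1/6) Σ(k=0 to 5) X[k] · e^(2πikn/6)

Computing each x[n]:
x[0] = -2
x[1] = 0
x[2] = 1
x[3] = 3
x[4] = -3
x[5] = 2

x = [-2, 0, 1, 3, -3, 2]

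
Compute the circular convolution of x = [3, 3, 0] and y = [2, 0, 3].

(x ⊛ y)[n] = Σ(m=0 to 2) x[m] · y[(n-m) mod 3]

Computing each output sample:
(x ⊛ y)[0] = 15
(x ⊛ y)[1] = 6
(x ⊛ y)[2] = 9

x ⊛ y = [15, 6, 9]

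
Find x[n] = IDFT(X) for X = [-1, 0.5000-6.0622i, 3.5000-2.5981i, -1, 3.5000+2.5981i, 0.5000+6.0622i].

x[n] = (1/6) Σ(k=0 to 5) X[k] · e^(2πikn/6)

Computing each x[n]:
x[0] = 1
x[1] = 2
x[2] = 0
x[3] = 1
x[4] = -2
x[5] = -3

x = [1, 2, 0, 1, -2, -3]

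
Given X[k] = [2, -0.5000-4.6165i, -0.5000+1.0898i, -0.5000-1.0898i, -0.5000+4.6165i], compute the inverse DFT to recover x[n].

x[n] = (1/5) Σ(k=0 to 4) X[k] · e^(2πikn/5)

Computing each x[n]:
x[0] = 0
x[1] = 2
x[2] = 2
x[3] = -1
x[4] = -1

x = [0, 2, 2, -1, -1]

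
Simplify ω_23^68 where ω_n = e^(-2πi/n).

Since ω_23^23 = 1, powers reduce modulo 23.
68 mod 23 = 22
So ω_23^68 = ω_23^22 = e^(-2πi·22/23)

ω_23^68 = ω_23^22 = 0.9629+0.2698i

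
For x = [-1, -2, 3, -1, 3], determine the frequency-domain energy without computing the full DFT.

Parseval: Σ|x[n]|² = (1/N)Σ|X[k]|², so Σ|X[k]|² = N·Σ|x[n]|² = 5·24.0000

Σ|X[k]|² = N·Σ|x[n]|² = 5·24.0000 = 120.0000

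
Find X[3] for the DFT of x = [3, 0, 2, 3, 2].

X[3] = Σ(n=0 to 4) x[n] · ω_5^(3n) where ω_5 = e^(-2πi/5)
= (3)·ω_5^0 + (0)·ω_5^3 + (2)·ω_5^6 + (3)·ω_5^9 + (2)·ω_5^12

X[3] = 2.9271-0.2245i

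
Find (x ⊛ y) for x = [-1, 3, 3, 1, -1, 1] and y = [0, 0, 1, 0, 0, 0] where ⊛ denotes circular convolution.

(x ⊛ y)[n] = Σ(m=0 to 5) x[m] · y[(n-m) mod 6]

Computing each output sample:
(x ⊛ y)[0] = -1
(x ⊛ y)[1] = 1
(x ⊛ y)[2] = -1
(x ⊛ y)[3] = 3
(x ⊛ y)[4] = 3
(x ⊛ y)[5] = 1

x ⊛ y = [-1, 1, -1, 3, 3, 1]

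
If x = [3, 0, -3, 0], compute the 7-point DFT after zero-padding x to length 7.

Original 4-point DFT: [0, 6, 0, 6]
Zero-padded 7-point DFT provides frequency interpolation.

DFT_7([x, 0, ...]) = [0, 3.6676+2.9248i, 5.7029-1.3017i, 1.1295-2.3455i, 1.1295+2.3455i, 5.7029+1.3017i, 3.6676-2.9248i]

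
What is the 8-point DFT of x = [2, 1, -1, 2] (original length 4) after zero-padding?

Original 4-point DFT: [4, 3+1i, -2, 3-1i]
Zero-padded 8-point DFT provides frequency interpolation.

DFT_8([x, 0, ...]) = [4, 1.2929-1.1213i, 3+1i, 2.7071-3.1213i, -2, 2.7071+3.1213i, 3-1i, 1.2929+1.1213i]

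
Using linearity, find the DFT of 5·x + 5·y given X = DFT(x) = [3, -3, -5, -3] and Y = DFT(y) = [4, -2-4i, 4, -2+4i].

By linearity: DFT(5x + 5y) = 5·DFT(x) + 5·DFT(y)
= 5·[3, -3, -5, -3] + 5·[4, -2-4i, 4, -2+4i]

Computing element-wise:
Z[0] = 5·(3) + 5·(4) = 35
Z[1] = 5·(-3) + 5·(-2-4i) = -25-20i
Z[2] = 5·(-5) + 5·(4) = -5
Z[3] = 5·(-3) + 5·(-2+4i) = -25+20i

DFT(5x + 5y) = 5·X + 5·Y = [35, -25-20i, -5, -25+20i]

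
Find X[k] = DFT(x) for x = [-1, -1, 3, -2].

X[k] = Σ(n=0 to 3) x[n] · ω_4^(nk)
where ω_4 = e^(-2πi/4)

Computing each X[k]:
X[0] = -1
X[1] = -4-1i
X[2] = 5
X[3] = -4+1i

X = [-1, -4-1i, 5, -4+1i]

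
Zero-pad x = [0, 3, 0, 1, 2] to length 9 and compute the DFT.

Original 5-point DFT: [6, 0.7361-0.3633i, -3.7361-1.5388i, -3.7361+1.5388i, 0.7361+0.3633i]
Zero-padded 9-point DFT provides frequency interpolation.

DFT_9([x, 0, ...]) = [6, -0.0813-3.4784i, 1.5530-0.8028i, -1.5000-4.3301i, -2.9718+0.0775i, -2.9718-0.0775i, -1.5000+4.3301i, 1.5530+0.8028i, -0.0813+3.4784i]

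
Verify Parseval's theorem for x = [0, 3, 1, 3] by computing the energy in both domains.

Time domain:
Σ|x[n]|² = |0|² + |3|² + |1|² + |3|² = 19.0000

Frequency domain:
(1/4)Σ|X[k]|² = (1/4)(|7|² + |-1|² + |-5|² + |-1|²) = (1/4)·76.0000 = 19.0000

Both sides agree, confirming Parseval's theorem.

Σ|x[n]|² = (1/N)Σ|X[k]|² = 19.0000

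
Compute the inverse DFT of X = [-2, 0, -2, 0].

x[n] = (1/4) Σ(k=0 to 3) X[k] · e^(2πikn/4)

Computing each x[n]:
x[0] = -1
x[1] = 0
x[2] = -1
x[3] = 0

x = [-1, 0, -1, 0]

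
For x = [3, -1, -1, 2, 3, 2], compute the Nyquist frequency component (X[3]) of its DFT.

X[3] = Σ(n=0 to 5) x[n] · ω_6^(3n) where ω_6 = e^(-2πi/6)
= (3)·ω_6^0 + (-1)·ω_6^3 + (-1)·ω_6^6 + (2)·ω_6^9 + (3)·ω_6^12 + (2)·ω_6^15

X[3] = 2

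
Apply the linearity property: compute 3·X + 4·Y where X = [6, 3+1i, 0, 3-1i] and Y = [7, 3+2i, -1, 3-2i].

By linearity: DFT(3x + 4y) = 3·DFT(x) + 4·DFT(y)
= 3·[6, 3+1i, 0, 3-1i] + 4·[7, 3+2i, -1, 3-2i]

Computing element-wise:
Z[0] = 3·(6) + 4·(7) = 46
Z[1] = 3·(3+1i) + 4·(3+2i) = 21+11i
Z[2] = 3·(0) + 4·(-1) = -4
Z[3] = 3·(3-1i) + 4·(3-2i) = 21-11i

DFT(3x + 4y) = 3·X + 4·Y = [46, 21+11i, -4, 21-11i]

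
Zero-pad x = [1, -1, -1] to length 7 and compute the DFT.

Original 3-point DFT: [-1, 2, 2]
Zero-padded 7-point DFT provides frequency interpolation.

DFT_7([x, 0, ...]) = [-1, 0.5990+1.7568i, 2.1235+0.5410i, 1.2775-0.3479i, 1.2775+0.3479i, 2.1235-0.5410i, 0.5990-1.7568i]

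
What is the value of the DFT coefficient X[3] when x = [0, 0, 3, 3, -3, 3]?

X[3] = Σ(n=0 to 5) x[n] · ω_6^(3n) where ω_6 = e^(-2πi/6)
= (0)·ω_6^0 + (0)·ω_6^3 + (3)·ω_6^6 + (3)·ω_6^9 + (-3)·ω_6^12 + (3)·ω_6^15

X[3] = -6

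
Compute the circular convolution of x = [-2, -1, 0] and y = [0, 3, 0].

(x ⊛ y)[n] = Σ(m=0 to 2) x[m] · y[(n-m) mod 3]

Computing each output sample:
(x ⊛ y)[0] = 0
(x ⊛ y)[1] = -6
(x ⊛ y)[2] = -3

x ⊛ y = [0, -6, -3]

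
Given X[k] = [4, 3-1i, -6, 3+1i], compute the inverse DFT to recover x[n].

x[n] = (1/4) Σ(k=0 to 3) X[k] · e^(2πikn/4)

Computing each x[n]:
x[0] = 1
x[1] = 3
x[2] = -2
x[3] = 2

x = [1, 3, -2, 2]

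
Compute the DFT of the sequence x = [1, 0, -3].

X[k] = Σ(n=0 to 2) x[n] · ω_3^(nk)
where ω_3 = e^(-2πi/3)

Computing each X[k]:
X[0] = -2
X[1] = 2.5000-2.5981i
X[2] = 2.5000+2.5981i

X = [-2, 2.5000-2.5981i, 2.5000+2.5981i]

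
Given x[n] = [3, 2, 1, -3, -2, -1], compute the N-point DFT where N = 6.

X[k] = Σ(n=0 to 5) x[n] · ω_6^(nk)
where ω_6 = e^(-2πi/6)

Computing each X[k]:
X[0] = 0
X[1] = 7.0000-5.1962i
X[2] = 0
X[3] = 4
X[4] = 0
X[5] = 7.0000+5.1962i

X = [0, 7.0000-5.1962i, 0, 4, 0, 7.0000+5.1962i]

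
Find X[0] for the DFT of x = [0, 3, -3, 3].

X[0] = Σ(n=0 to 3) x[n] · ω_4^0 = Σ x[n]
= (0) + (3) + (-3) + (3)

X[0] = 3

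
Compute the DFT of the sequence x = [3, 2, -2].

X[k] = Σ(n=0 to 2) x[n] · ω_3^(nk)
where ω_3 = e^(-2πi/3)

Computing each X[k]:
X[0] = 3
X[1] = 3.0000-3.4641i
X[2] = 3.0000+3.4641i

X = [3, 3.0000-3.4641i, 3.0000+3.4641i]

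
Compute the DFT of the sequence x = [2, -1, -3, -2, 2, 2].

X[k] = Σ(n=0 to 5) x[n] · ω_6^(nk)
where ω_6 = e^(-2πi/6)

Computing each X[k]:
X[0] = 0
X[1] = 5.0000+6.9282i
X[2] = -1.7321i
X[3] = 2
X[4] = 1.7321i
X[5] = 5.0000-6.9282i

X = [0, 5.0000+6.9282i, -1.7321i, 2, 1.7321i, 5.0000-6.9282i]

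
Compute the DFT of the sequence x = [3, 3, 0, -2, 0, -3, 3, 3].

X[k] = Σ(n=0 to 7) x[n] · ω_8^(nk)
where ω_8 = e^(-2πi/8)

Computing each X[k]:
X[0] = 7
X[1] = 10.7782+2.2929i
X[2] = 1i
X[3] = -4.7782-3.7071i
X[4] = 5
X[5] = -4.7782+3.7071i
X[6] = -1i
X[7] = 10.7782-2.2929i

X = [7, 10.7782+2.2929i, 1i, -4.7782-3.7071i, 5, -4.7782+3.7071i, -1i, 10.7782-2.2929i]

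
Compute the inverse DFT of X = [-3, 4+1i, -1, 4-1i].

x[n] = (1/4) Σ(k=0 to 3) X[k] · e^(2πikn/4)

Computing each x[n]:
x[0] = 1
x[1] = -1
x[2] = -3
x[3] = 0

x = [1, -1, -3, 0]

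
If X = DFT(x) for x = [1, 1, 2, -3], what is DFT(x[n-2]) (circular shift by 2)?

Time shift by 2: X_shifted[k] = ω_4^(2k) · X[k]
Shifted x = [2, -3, 1, 1]

DFT(x[n-2]) = [1, 1+4i, 5, 1-4i]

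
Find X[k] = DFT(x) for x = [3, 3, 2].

X[k] = Σ(n=0 to 2) x[n] · ω_3^(nk)
where ω_3 = e^(-2πi/3)

Computing each X[k]:
X[0] = 8
X[1] = 0.5000-0.8660i
X[2] = 0.5000+0.8660i

X = [8, 0.5000-0.8660i, 0.5000+0.8660i]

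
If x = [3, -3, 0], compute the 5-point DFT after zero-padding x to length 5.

Original 3-point DFT: [0, 4.5000+2.5981i, 4.5000-2.5981i]
Zero-padded 5-point DFT provides frequency interpolation.

DFT_5([x, 0, ...]) = [0, 2.0729+2.8532i, 5.4271+1.7634i, 5.4271-1.7634i, 2.0729-2.8532i]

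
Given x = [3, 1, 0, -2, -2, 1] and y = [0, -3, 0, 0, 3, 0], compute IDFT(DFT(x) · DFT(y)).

(x ⊛ y)[n] = Σ(m=0 to 5) x[m] · y[(n-m) mod 6]

Computing each output sample:
(x ⊛ y)[0] = -3
(x ⊛ y)[1] = -15
(x ⊛ y)[2] = -9
(x ⊛ y)[3] = 3
(x ⊛ y)[4] = 15
(x ⊛ y)[5] = 9

x ⊛ y = [-3, -15, -9, 3, 15, 9]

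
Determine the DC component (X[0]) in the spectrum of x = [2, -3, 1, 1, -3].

X[0] = Σ(n=0 to 4) x[n] · ω_5^0 = Σ x[n]
= (2) + (-3) + (1) + (1) + (-3)

X[0] = -2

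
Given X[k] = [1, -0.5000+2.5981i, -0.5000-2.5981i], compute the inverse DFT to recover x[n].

x[n] = (1/3) Σ(k=0 to 2) X[k] · e^(2πikn/3)

Computing each x[n]:
x[0] = 0
x[1] = -1
x[2] = 2

x = [0, -1, 2]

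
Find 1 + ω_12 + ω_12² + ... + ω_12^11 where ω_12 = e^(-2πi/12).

Sum of all nth roots of unity equals 0 for n > 1 (geometric series with r ≠ 1).

0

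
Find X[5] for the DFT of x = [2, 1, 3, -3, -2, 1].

X[5] = Σ(n=0 to 5) x[n] · ω_6^(5n) where ω_6 = e^(-2πi/6)
= (2)·ω_6^0 + (1)·ω_6^5 + (3)·ω_6^10 + (-3)·ω_6^15 + (-2)·ω_6^20 + (1)·ω_6^25

X[5] = 5.5000+4.3301i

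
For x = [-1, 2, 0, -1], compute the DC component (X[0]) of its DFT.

X[0] = Σ(n=0 to 3) x[n] · ω_4^0 = Σ x[n]
= (-1) + (2) + (0) + (-1)

X[0] = 0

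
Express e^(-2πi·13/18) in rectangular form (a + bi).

ω_18^13 = e^(-2πi·13/18)
= cos(-2π·13/18) + i·sin(-2π·13/18)
= cos(-26π/18) + i·sin(-26π/18)

ω_18^13 = cos(-26π/18) + i·sin(-26π/18) = -0.1736+0.9848i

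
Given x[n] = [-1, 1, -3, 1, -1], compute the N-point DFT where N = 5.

X[k] = Σ(n=0 to 4) x[n] · ω_5^(nk)
where ω_5 = e^(-2πi/5)

Computing each X[k]:
X[0] = -3
X[1] = 0.6180+0.4490i
X[2] = -1.6180-4.9798i
X[3] = -1.6180+4.9798i
X[4] = 0.6180-0.4490i

X = [-3, 0.6180+0.4490i, -1.6180-4.9798i, -1.6180+4.9798i, 0.6180-0.4490i]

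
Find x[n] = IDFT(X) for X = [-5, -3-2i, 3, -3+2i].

x[n] = (1/4) Σ(k=0 to 3) X[k] · e^(2πikn/4)

Computing each x[n]:
x[0] = -2
x[1] = -1
x[2] = 1
x[3] = -3

x = [-2, -1, 1, -3]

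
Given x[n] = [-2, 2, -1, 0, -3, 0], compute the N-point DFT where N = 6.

X[k] = Σ(n=0 to 5) x[n] · ω_6^(nk)
where ω_6 = e^(-2πi/6)

Computing each X[k]:
X[0] = -4
X[1] = 1.0000-3.4641i
X[2] = -1
X[3] = -8
X[4] = -1
X[5] = 1.0000+3.4641i

X = [-4, 1.0000-3.4641i, -1, -8, -1, 1.0000+3.4641i]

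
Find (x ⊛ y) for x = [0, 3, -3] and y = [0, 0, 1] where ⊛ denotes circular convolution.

(x ⊛ y)[n] = Σ(m=0 to 2) x[m] · y[(n-m) mod 3]

Computing each output sample:
(x ⊛ y)[0] = 3
(x ⊛ y)[1] = -3
(x ⊛ y)[2] = 0

x ⊛ y = [3, -3, 0]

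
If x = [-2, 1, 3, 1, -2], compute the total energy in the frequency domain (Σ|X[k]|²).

Parseval: Σ|x[n]|² = (1/N)Σ|X[k]|², so Σ|X[k]|² = N·Σ|x[n]|² = 5·19.0000

Σ|X[k]|² = N·Σ|x[n]|² = 5·19.0000 = 95.0000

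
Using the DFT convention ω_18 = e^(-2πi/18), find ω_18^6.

ω_18^6 = e^(-2πi·6/18)
= cos(-2π·6/18) + i·sin(-2π·6/18)
= cos(-12π/18) + i·sin(-12π/18)

ω_18^6 = cos(-12π/18) + i·sin(-12π/18) = -0.5000-0.8660i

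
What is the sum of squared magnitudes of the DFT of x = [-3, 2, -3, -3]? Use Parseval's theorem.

Parseval: Σ|x[n]|² = (1/N)Σ|X[k]|², so Σ|X[k]|² = N·Σ|x[n]|² = 4·31.0000

Σ|X[k]|² = N·Σ|x[n]|² = 4·31.0000 = 124.0000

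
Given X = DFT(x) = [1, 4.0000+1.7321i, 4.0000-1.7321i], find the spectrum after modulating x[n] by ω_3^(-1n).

Modulation property: DFT(ω_3^(-1n)·x[n]) = X[(k-1) mod 3], so circularly shift X by 1 positions.

X[k-1] = [4.0000-1.7321i, 1, 4.0000+1.7321i]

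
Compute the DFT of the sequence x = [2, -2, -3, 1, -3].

X[k] = Σ(n=0 to 4) x[n] · ω_5^(nk)
where ω_5 = e^(-2πi/5)

Computing each X[k]:
X[0] = -5
X[1] = 2.0729+1.4001i
X[2] = 5.4271-4.3920i
X[3] = 5.4271+4.3920i
X[4] = 2.0729-1.4001i

X = [-5, 2.0729+1.4001i, 5.4271-4.3920i, 5.4271+4.3920i, 2.0729-1.4001i]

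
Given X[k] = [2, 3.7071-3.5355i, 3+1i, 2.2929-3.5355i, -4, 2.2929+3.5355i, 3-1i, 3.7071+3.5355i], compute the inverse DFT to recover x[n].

x[n] = (1/8) Σ(k=0 to 7) X[k] · e^(2πikn/8)

Computing each x[n]:
x[0] = 2
x[1] = 2
x[2] = -1
x[3] = 2
x[4] = -1
x[5] = -1
x[6] = -1
x[7] = 0

x = [2, 2, -1, 2, -1, -1, -1, 0]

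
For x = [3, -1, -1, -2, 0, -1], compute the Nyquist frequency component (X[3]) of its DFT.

X[3] = Σ(n=0 to 5) x[n] · ω_6^(3n) where ω_6 = e^(-2πi/6)
= (3)·ω_6^0 + (-1)·ω_6^3 + (-1)·ω_6^6 + (-2)·ω_6^9 + (0)·ω_6^12 + (-1)·ω_6^15

X[3] = 6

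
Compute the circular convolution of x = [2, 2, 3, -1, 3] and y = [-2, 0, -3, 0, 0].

(x ⊛ y)[n] = Σ(m=0 to 4) x[m] · y[(n-m) mod 5]

Computing each output sample:
(x ⊛ y)[0] = -1
(x ⊛ y)[1] = -13
(x ⊛ y)[2] = -12
(x ⊛ y)[3] = -4
(x ⊛ y)[4] = -15

x ⊛ y = [-1, -13, -12, -4, -15]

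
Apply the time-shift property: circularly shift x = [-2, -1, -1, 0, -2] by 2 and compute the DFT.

Time shift by 2: X_shifted[k] = ω_5^(2k) · X[k]
Shifted x = [0, -2, -2, -1, -1]

DFT(x[n-2]) = [-6, 1.5000+1.5388i, 1.5000-0.3633i, 1.5000+0.3633i, 1.5000-1.5388i]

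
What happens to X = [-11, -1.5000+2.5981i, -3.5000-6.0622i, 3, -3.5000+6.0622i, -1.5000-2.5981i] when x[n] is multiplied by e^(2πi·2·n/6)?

Modulation property: DFT(ω_6^(-2n)·x[n]) = X[(k-2) mod 6], so circularly shift X by 2 positions.

X[k-2] = [-3.5000+6.0622i, -1.5000-2.5981i, -11, -1.5000+2.5981i, -3.5000-6.0622i, 3]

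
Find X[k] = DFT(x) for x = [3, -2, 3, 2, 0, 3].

X[k] = Σ(n=0 to 5) x[n] · ω_6^(nk)
where ω_6 = e^(-2πi/6)

Computing each X[k]:
X[0] = 9
X[1] = 1.7321i
X[2] = 3.0000+6.9282i
X[3] = 3
X[4] = 3.0000-6.9282i
X[5] = -1.7321i

X = [9, 1.7321i, 3.0000+6.9282i, 3, 3.0000-6.9282i, -1.7321i]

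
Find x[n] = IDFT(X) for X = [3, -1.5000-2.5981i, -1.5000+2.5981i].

x[n] = (1/3) Σ(k=0 to 2) X[k] · e^(2πikn/3)

Computing each x[n]:
x[0] = 0
x[1] = 3
x[2] = 0

x = [0, 3, 0]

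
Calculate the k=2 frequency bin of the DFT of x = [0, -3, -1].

X[2] = Σ(n=0 to 2) x[n] · ω_3^(2n) where ω_3 = e^(-2πi/3)
= (0)·ω_3^0 + (-3)·ω_3^2 + (-1)·ω_3^4

X[2] = 2.0000-1.7321i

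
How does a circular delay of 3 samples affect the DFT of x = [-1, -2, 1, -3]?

Time shift by 3: X_shifted[k] = ω_4^(3k) · X[k]
Shifted x = [-2, 1, -3, -1]

DFT(x[n-3]) = [-5, 1-2i, -5, 1+2i]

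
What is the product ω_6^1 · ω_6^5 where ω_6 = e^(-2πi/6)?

The primitive 6th roots of unity are ω_6^k for k coprime to 6: k ∈ {1, 5}
Their product equals the constant term of the cyclotomic polynomial Φ_6(x) up to sign.
For n ≥ 3, the product of all primitive nth roots of unity is 1. (For n=1 it is 1; for n=2 it is -1.)

1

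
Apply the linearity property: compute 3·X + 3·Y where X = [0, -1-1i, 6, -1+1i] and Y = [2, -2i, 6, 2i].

By linearity: DFT(3x + 3y) = 3·DFT(x) + 3·DFT(y)
= 3·[0, -1-1i, 6, -1+1i] + 3·[2, -2i, 6, 2i]

Computing element-wise:
Z[0] = 3·(0) + 3·(2) = 6
Z[1] = 3·(-1-1i) + 3·(-2i) = -3-9i
Z[2] = 3·(6) + 3·(6) = 36
Z[3] = 3·(-1+1i) + 3·(2i) = -3+9i

DFT(3x + 3y) = 3·X + 3·Y = [6, -3-9i, 36, -3+9i]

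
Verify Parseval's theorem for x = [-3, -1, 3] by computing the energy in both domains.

Time domain:
Σ|x[n]|² = |-3|² + |-1|² + |3|² = 19.0000

Frequency domain:
(1/3)Σ|X[k]|² = (1/3)(|-1|² + |-4.0000+3.4641i|² + |-4.0000-3.4641i|²) = (1/3)·57.0000 = 19.0000

Both sides agree, confirming Parseval's theorem.

Σ|x[n]|² = (1/N)Σ|X[k]|² = 19.0000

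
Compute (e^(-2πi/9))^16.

Since ω_9^9 = 1, powers reduce modulo 9.
16 mod 9 = 7
So ω_9^16 = ω_9^7 = e^(-2πi·7/9)

ω_9^16 = ω_9^7 = 0.1736+0.9848i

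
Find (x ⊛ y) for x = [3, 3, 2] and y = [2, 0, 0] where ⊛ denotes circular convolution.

(x ⊛ y)[n] = Σ(m=0 to 2) x[m] · y[(n-m) mod 3]

Computing each output sample:
(x ⊛ y)[0] = 6
(x ⊛ y)[1] = 6
(x ⊛ y)[2] = 4

x ⊛ y = [6, 6, 4]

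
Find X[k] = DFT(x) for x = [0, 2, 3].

X[k] = Σ(n=0 to 2) x[n] · ω_3^(nk)
where ω_3 = e^(-2πi/3)

Computing each X[k]:
X[0] = 5
X[1] = -2.5000+0.8660i
X[2] = -2.5000-0.8660i

X = [5, -2.5000+0.8660i, -2.5000-0.8660i]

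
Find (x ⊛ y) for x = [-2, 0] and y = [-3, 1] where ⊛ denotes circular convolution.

(x ⊛ y)[n] = Σ(m=0 to 1) x[m] · y[(n-m) mod 2]

Computing each output sample:
(x ⊛ y)[0] = 6
(x ⊛ y)[1] = -2

x ⊛ y = [6, -2]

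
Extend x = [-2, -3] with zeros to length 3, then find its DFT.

Original 2-point DFT: [-5, 1]
Zero-padded 3-point DFT provides frequency interpolation.

DFT_3([x, 0, ...]) = [-5, -0.5000+2.5981i, -0.5000-2.5981i]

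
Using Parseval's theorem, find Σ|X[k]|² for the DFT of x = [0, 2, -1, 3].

Parseval: Σ|x[n]|² = (1/N)Σ|X[k]|², so Σ|X[k]|² = N·Σ|x[n]|² = 4·14.0000

Σ|X[k]|² = N·Σ|x[n]|² = 4·14.0000 = 56.0000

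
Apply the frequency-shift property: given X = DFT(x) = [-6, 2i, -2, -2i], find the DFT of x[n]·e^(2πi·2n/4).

Modulation property: DFT(ω_4^(-2n)·x[n]) = X[(k-2) mod 4], so circularly shift X by 2 positions.

X[k-2] = [-2, -2i, -6, 2i]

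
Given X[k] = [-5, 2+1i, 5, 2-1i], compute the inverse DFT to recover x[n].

x[n] = (1/4) Σ(k=0 to 3) X[k] · e^(2πikn/4)

Computing each x[n]:
x[0] = 1
x[1] = -3
x[2] = -1
x[3] = -2

x = [1, -3, -1, -2]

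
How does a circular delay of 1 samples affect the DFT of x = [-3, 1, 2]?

Time shift by 1: X_shifted[k] = ω_3^(1k) · X[k]
Shifted x = [2, -3, 1]

DFT(x[n-1]) = [0, 3.0000+3.4641i, 3.0000-3.4641i]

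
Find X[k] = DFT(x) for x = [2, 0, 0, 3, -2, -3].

X[k] = Σ(n=0 to 5) x[n] · ω_6^(nk)
where ω_6 = e^(-2πi/6)

Computing each X[k]:
X[0] = 0
X[1] = -1.5000-4.3301i
X[2] = 7.5000-0.8660i
X[3] = 0
X[4] = 7.5000+0.8660i
X[5] = -1.5000+4.3301i

X = [0, -1.5000-4.3301i, 7.5000-0.8660i, 0, 7.5000+0.8660i, -1.5000+4.3301i]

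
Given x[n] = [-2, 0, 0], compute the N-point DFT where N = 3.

X[k] = Σ(n=0 to 2) x[n] · ω_3^(nk)
where ω_3 = e^(-2πi/3)

Computing each X[k]:
X[0] = -2
X[1] = -2
X[2] = -2

X = [-2, -2, -2]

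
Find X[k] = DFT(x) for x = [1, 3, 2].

X[k] = Σ(n=0 to 2) x[n] · ω_3^(nk)
where ω_3 = e^(-2πi/3)

Computing each X[k]:
X[0] = 6
X[1] = -1.5000-0.8660i
X[2] = -1.5000+0.8660i

X = [6, -1.5000-0.8660i, -1.5000+0.8660i]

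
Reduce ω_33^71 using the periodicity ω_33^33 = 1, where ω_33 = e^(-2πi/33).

Since ω_33^33 = 1, powers reduce modulo 33.
71 mod 33 = 5
So ω_33^71 = ω_33^5 = e^(-2πi·5/33)

ω_33^71 = ω_33^5 = 0.5801-0.8146i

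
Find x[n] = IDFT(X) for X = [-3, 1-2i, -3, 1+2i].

x[n] = (1/4) Σ(k=0 to 3) X[k] · e^(2πikn/4)

Computing each x[n]:
x[0] = -1
x[1] = 1
x[2] = -2
x[3] = -1

x = [-1, 1, -2, -1]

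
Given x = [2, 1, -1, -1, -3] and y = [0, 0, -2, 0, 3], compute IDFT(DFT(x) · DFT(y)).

(x ⊛ y)[n] = Σ(m=0 to 4) x[m] · y[(n-m) mod 5]

Computing each output sample:
(x ⊛ y)[0] = 5
(x ⊛ y)[1] = 3
(x ⊛ y)[2] = -7
(x ⊛ y)[3] = -11
(x ⊛ y)[4] = 8

x ⊛ y = [5, 3, -7, -11, 8]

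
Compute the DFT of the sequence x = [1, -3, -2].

X[k] = Σ(n=0 to 2) x[n] · ω_3^(nk)
where ω_3 = e^(-2πi/3)

Computing each X[k]:
X[0] = -4
X[1] = 3.5000+0.8660i
X[2] = 3.5000-0.8660i

X = [-4, 3.5000+0.8660i, 3.5000-0.8660i]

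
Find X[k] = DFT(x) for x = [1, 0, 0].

X[k] = Σ(n=0 to 2) x[n] · ω_3^(nk)
where ω_3 = e^(-2πi/3)

Computing each X[k]:
X[0] = 1
X[1] = 1
X[2] = 1

X = [1, 1, 1]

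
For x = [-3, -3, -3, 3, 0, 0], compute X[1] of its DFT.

X[1] = Σ(n=0 to 5) x[n] · ω_6^(1n) where ω_6 = e^(-2πi/6)
= (-3)·ω_6^0 + (-3)·ω_6^1 + (-3)·ω_6^2 + (3)·ω_6^3 + (0)·ω_6^4 + (0)·ω_6^5

X[1] = -6.0000+5.1962i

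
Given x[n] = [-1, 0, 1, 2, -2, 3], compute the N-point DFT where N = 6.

X[k] = Σ(n=0 to 5) x[n] · ω_6^(nk)
where ω_6 = e^(-2πi/6)

Computing each X[k]:
X[0] = 3
X[1] = -1
X[2] = 5.1962i
X[3] = -7
X[4] = -5.1962i
X[5] = -1

X = [3, -1, 5.1962i, -7, -5.1962i, -1]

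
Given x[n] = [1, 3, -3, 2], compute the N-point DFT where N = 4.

X[k] = Σ(n=0 to 3) x[n] · ω_4^(nk)
where ω_4 = e^(-2πi/4)

Computing each X[k]:
X[0] = 3
X[1] = 4-1i
X[2] = -7
X[3] = 4+1i

X = [3, 4-1i, -7, 4+1i]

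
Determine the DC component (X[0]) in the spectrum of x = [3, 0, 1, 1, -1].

X[0] = Σ(n=0 to 4) x[n] · ω_5^0 = Σ x[n]
= (3) + (0) + (1) + (1) + (-1)

X[0] = 4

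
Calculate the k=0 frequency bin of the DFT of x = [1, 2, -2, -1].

X[0] = Σ(n=0 to 3) x[n] · ω_4^0 = Σ x[n]
= (1) + (2) + (-2) + (-1)

X[0] = 0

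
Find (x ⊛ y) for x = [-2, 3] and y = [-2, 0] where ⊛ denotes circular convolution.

(x ⊛ y)[n] = Σ(m=0 to 1) x[m] · y[(n-m) mod 2]

Computing each output sample:
(x ⊛ y)[0] = 4
(x ⊛ y)[1] = -6

x ⊛ y = [4, -6]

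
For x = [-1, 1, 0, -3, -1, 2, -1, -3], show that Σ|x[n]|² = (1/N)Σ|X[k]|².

Time domain:
Σ|x[n]|² = |-1|² + |1|² + |0|² + |-3|² + |-1|² + |2|² + |-1|² + |-3|² = 26.0000

Frequency domain:
(1/8)Σ|X[k]|² = (1/8)(|-6|² + |-0.7071-0.2929i|² + |-1-9i|² + |0.7071+1.7071i|² + |0|² + |0.7071-1.7071i|² + |-1+9i|² + |-0.7071+0.2929i|²) = (1/8)·208.0000 = 26.0000

Both sides agree, confirming Parseval's theorem.

Σ|x[n]|² = (1/N)Σ|X[k]|² = 26.0000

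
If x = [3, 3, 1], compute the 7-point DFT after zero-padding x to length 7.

Original 3-point DFT: [7, 1.0000-1.7321i, 1.0000+1.7321i]
Zero-padded 7-point DFT provides frequency interpolation.

DFT_7([x, 0, ...]) = [7, 4.6479-3.3204i, 1.4315-2.4909i, 0.9206-0.5198i, 0.9206+0.5198i, 1.4315+2.4909i, 4.6479+3.3204i]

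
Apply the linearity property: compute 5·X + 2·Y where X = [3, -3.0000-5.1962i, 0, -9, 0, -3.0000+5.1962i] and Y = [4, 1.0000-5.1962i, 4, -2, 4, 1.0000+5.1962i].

By linearity: DFT(5x + 2y) = 5·DFT(x) + 2·DFT(y)
= 5·[3, -3.0000-5.1962i, 0, -9, 0, -3.0000+5.1962i] + 2·[4, 1.0000-5.1962i, 4, -2, 4, 1.0000+5.1962i]

Computing element-wise:
Z[0] = 5·(3) + 2·(4) = 23
Z[1] = 5·(-3.0000-5.1962i) + 2·(1.0000-5.1962i) = -13.0000-36.3734i
Z[2] = 5·(0) + 2·(4) = 8
Z[3] = 5·(-9) + 2·(-2) = -49
Z[4] = 5·(0) + 2·(4) = 8
Z[5] = 5·(-3.0000+5.1962i) + 2·(1.0000+5.1962i) = -13.0000+36.3734i

DFT(5x + 2y) = 5·X + 2·Y = [23, -13.0000-36.3734i, 8, -49, 8, -13.0000+36.3734i]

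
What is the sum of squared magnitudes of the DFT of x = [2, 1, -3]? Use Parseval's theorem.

Parseval: Σ|x[n]|² = (1/N)Σ|X[k]|², so Σ|X[k]|² = N·Σ|x[n]|² = 3·14.0000

Σ|X[k]|² = N·Σ|x[n]|² = 3·14.0000 = 42.0000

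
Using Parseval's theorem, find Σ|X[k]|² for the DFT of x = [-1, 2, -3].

Parseval: Σ|x[n]|² = (1/N)Σ|X[k]|², so Σ|X[k]|² = N·Σ|x[n]|² = 3·14.0000

Σ|X[k]|² = N·Σ|x[n]|² = 3·14.0000 = 42.0000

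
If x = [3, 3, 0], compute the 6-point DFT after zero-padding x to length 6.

Original 3-point DFT: [6, 1.5000-2.5981i, 1.5000+2.5981i]
Zero-padded 6-point DFT provides frequency interpolation.

DFT_6([x, 0, ...]) = [6, 4.5000-2.5981i, 1.5000-2.5981i, 0, 1.5000+2.5981i, 4.5000+2.5981i]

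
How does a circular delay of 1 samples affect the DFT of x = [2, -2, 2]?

Time shift by 1: X_shifted[k] = ω_3^(1k) · X[k]
Shifted x = [2, 2, -2]

DFT(x[n-1]) = [2, 2.0000-3.4641i, 2.0000+3.4641i]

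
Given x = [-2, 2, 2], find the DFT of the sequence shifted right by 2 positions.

Time shift by 2: X_shifted[k] = ω_3^(2k) · X[k]
Shifted x = [2, 2, -2]

DFT(x[n-2]) = [2, 2.0000-3.4641i, 2.0000+3.4641i]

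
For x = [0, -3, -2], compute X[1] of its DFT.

X[1] = Σ(n=0 to 2) x[n] · ω_3^(1n) where ω_3 = e^(-2πi/3)
= (0)·ω_3^0 + (-3)·ω_3^1 + (-2)·ω_3^2

X[1] = 2.5000+0.8660i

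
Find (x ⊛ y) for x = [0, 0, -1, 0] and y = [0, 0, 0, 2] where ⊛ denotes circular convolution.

(x ⊛ y)[n] = Σ(m=0 to 3) x[m] · y[(n-m) mod 4]

Computing each output sample:
(x ⊛ y)[0] = 0
(x ⊛ y)[1] = -2
(x ⊛ y)[2] = 0
(x ⊛ y)[3] = 0

x ⊛ y = [0, -2, 0, 0]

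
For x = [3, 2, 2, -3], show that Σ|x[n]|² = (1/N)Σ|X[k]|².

Time domain:
Σ|x[n]|² = |3|² + |2|² + |2|² + |-3|² = 26.0000

Frequency domain:
(1/4)Σ|X[k]|² = (1/4)(|4|² + |1-5i|² + |6|² + |1+5i|²) = (1/4)·104.0000 = 26.0000

Both sides agree, confirming Parseval's theorem.

Σ|x[n]|² = (1/N)Σ|X[k]|² = 26.0000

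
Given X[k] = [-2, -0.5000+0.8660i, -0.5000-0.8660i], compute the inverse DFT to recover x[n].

x[n] = (1/3) Σ(k=0 to 2) X[k] · e^(2πikn/3)

Computing each x[n]:
x[0] = -1
x[1] = -1
x[2] = 0

x = [-1, -1, 0]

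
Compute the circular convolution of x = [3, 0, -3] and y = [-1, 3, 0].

(x ⊛ y)[n] = Σ(m=0 to 2) x[m] · y[(n-m) mod 3]

Computing each output sample:
(x ⊛ y)[0] = -12
(x ⊛ y)[1] = 9
(x ⊛ y)[2] = 3

x ⊛ y = [-12, 9, 3]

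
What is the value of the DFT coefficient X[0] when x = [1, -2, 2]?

X[0] = Σ(n=0 to 2) x[n] · ω_3^0 = Σ x[n]
= (1) + (-2) + (2)

X[0] = 1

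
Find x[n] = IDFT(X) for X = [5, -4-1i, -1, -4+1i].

x[n] = (1/4) Σ(k=0 to 3) X[k] · e^(2πikn/4)

Computing each x[n]:
x[0] = -1
x[1] = 2
x[2] = 3
x[3] = 1

x = [-1, 2, 3, 1]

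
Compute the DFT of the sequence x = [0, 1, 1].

X[k] = Σ(n=0 to 2) x[n] · ω_3^(nk)
where ω_3 = e^(-2πi/3)

Computing each X[k]:
X[0] = 2
X[1] = -1
X[2] = -1

X = [2, -1, -1]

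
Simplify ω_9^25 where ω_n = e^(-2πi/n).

Since ω_9^9 = 1, powers reduce modulo 9.
25 mod 9 = 7
So ω_9^25 = ω_9^7 = e^(-2πi·7/9)

ω_9^25 = ω_9^7 = 0.1736+0.9848i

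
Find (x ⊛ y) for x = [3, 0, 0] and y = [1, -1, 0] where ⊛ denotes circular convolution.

(x ⊛ y)[n] = Σ(m=0 to 2) x[m] · y[(n-m) mod 3]

Computing each output sample:
(x ⊛ y)[0] = 3
(x ⊛ y)[1] = -3
(x ⊛ y)[2] = 0

x ⊛ y = [3, -3, 0]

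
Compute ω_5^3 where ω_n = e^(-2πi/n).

ω_5^3 = e^(-2πi·3/5)
= cos(-2π·3/5) + i·sin(-2π·3/5)
= cos(-6π/5) + i·sin(-6π/5)

ω_5^3 = cos(-6π/5) + i·sin(-6π/5) = -0.8090+0.5878i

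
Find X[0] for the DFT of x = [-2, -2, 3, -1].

X[0] = Σ(n=0 to 3) x[n] · ω_4^0 = Σ x[n]
= (-2) + (-2) + (3) + (-1)

X[0] = -2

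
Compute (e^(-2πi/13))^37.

Since ω_13^13 = 1, powers reduce modulo 13.
37 mod 13 = 11
So ω_13^37 = ω_13^11 = e^(-2πi·11/13)

ω_13^37 = ω_13^11 = 0.5681+0.8230i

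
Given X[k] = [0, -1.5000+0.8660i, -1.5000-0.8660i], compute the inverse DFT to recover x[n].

x[n] = (1/3) Σ(k=0 to 2) X[k] · e^(2πikn/3)

Computing each x[n]:
x[0] = -1
x[1] = 0
x[2] = 1

x = [-1, 0, 1]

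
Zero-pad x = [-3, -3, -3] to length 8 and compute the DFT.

Original 3-point DFT: [-9, 0, 0]
Zero-padded 8-point DFT provides frequency interpolation.

DFT_8([x, 0, ...]) = [-9, -5.1213+5.1213i, 3i, -0.8787-0.8787i, -3, -0.8787+0.8787i, -3i, -5.1213-5.1213i]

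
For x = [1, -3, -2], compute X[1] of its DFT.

X[1] = Σ(n=0 to 2) x[n] · ω_3^(1n) where ω_3 = e^(-2πi/3)
= (1)·ω_3^0 + (-3)·ω_3^1 + (-2)·ω_3^2

X[1] = 3.5000+0.8660i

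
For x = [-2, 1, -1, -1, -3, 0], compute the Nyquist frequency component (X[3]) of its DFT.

X[3] = Σ(n=0 to 5) x[n] · ω_6^(3n) where ω_6 = e^(-2πi/6)
= (-2)·ω_6^0 + (1)·ω_6^3 + (-1)·ω_6^6 + (-1)·ω_6^9 + (-3)·ω_6^12 + (0)·ω_6^15

X[3] = -6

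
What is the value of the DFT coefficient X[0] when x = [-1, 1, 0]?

X[0] = Σ(n=0 to 2) x[n] · ω_3^0 = Σ x[n]
= (-1) + (1) + (0)

X[0] = 0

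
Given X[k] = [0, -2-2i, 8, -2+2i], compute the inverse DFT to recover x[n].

x[n] = (1/4) Σ(k=0 to 3) X[k] · e^(2πikn/4)

Computing each x[n]:
x[0] = 1
x[1] = -1
x[2] = 3
x[3] = -3

x = [1, -1, 3, -3]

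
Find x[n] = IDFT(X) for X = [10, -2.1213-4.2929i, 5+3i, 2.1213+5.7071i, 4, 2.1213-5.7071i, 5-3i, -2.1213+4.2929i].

x[n] = (1/8) Σ(k=0 to 7) X[k] · e^(2πikn/8)

Computing each x[n]:
x[0] = 3
x[1] = -1
x[2] = 3
x[3] = 2
x[4] = 3
x[5] = 1
x[6] = -2
x[7] = 1

x = [3, -1, 3, 2, 3, 1, -2, 1]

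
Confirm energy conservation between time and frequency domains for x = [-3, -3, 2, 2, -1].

Time domain:
Σ|x[n]|² = |-3|² + |-3|² + |2|² + |2|² + |-1|² = 27.0000

Frequency domain:
(1/5)Σ|X[k]|² = (1/5)(|-3|² + |-7.4721+1.9021i|² + |1.4721+1.1756i|² + |1.4721-1.1756i|² + |-7.4721-1.9021i|²) = (1/5)·135.0000 = 27.0000

Both sides agree, confirming Parseval's theorem.

Σ|x[n]|² = (1/N)Σ|X[k]|² = 27.0000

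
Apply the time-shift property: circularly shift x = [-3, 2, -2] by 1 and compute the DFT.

Time shift by 1: X_shifted[k] = ω_3^(1k) · X[k]
Shifted x = [-2, -3, 2]

DFT(x[n-1]) = [-3, -1.5000+4.3301i, -1.5000-4.3301i]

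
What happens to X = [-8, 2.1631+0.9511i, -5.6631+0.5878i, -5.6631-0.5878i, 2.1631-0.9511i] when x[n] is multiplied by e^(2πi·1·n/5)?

Modulation property: DFT(ω_5^(-1n)·x[n]) = X[(k-1) mod 5], so circularly shift X by 1 positions.

X[k-1] = [2.1631-0.9511i, -8, 2.1631+0.9511i, -5.6631+0.5878i, -5.6631-0.5878i]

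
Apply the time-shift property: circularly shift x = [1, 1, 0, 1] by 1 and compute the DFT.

Time shift by 1: X_shifted[k] = ω_4^(1k) · X[k]
Shifted x = [1, 1, 1, 0]

DFT(x[n-1]) = [3, -1i, 1, 1i]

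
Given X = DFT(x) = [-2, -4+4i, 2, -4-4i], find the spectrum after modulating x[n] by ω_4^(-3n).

Modulation property: DFT(ω_4^(-3n)·x[n]) = X[(k-3) mod 4], so circularly shift X by 3 positions.

X[k-3] = [-4+4i, 2, -4-4i, -2]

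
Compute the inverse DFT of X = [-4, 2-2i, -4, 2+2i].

x[n] = (1/4) Σ(k=0 to 3) X[k] · e^(2πikn/4)

Computing each x[n]:
x[0] = -1
x[1] = 1
x[2] = -3
x[3] = -1

x = [-1, 1, -3, -1]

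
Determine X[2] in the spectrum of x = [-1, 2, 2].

X[2] = Σ(n=0 to 2) x[n] · ω_3^(2n) where ω_3 = e^(-2πi/3)
= (-1)·ω_3^0 + (2)·ω_3^2 + (2)·ω_3^4

X[2] = -3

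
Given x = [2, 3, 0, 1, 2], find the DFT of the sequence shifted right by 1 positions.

Time shift by 1: X_shifted[k] = ω_5^(1k) · X[k]
Shifted x = [2, 2, 3, 0, 1]

DFT(x[n-1]) = [8, 0.5000-2.7144i, 0.5000+2.2654i, 0.5000-2.2654i, 0.5000+2.7144i]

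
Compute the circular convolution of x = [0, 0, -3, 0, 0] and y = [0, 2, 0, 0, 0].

(x ⊛ y)[n] = Σ(m=0 to 4) x[m] · y[(n-m) mod 5]

Computing each output sample:
(x ⊛ y)[0] = 0
(x ⊛ y)[1] = 0
(x ⊛ y)[2] = 0
(x ⊛ y)[3] = -6
(x ⊛ y)[4] = 0

x ⊛ y = [0, 0, 0, -6, 0]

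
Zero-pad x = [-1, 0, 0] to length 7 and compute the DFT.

Original 3-point DFT: [-1, -1, -1]
Zero-padded 7-point DFT provides frequency interpolation.

DFT_7([x, 0, ...]) = [-1, -1, -1, -1, -1, -1, -1]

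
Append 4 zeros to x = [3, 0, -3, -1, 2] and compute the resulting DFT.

Original 5-point DFT: [1, 6.8541+3.0777i, 0.1459-0.7265i, 0.1459+0.7265i, 6.8541-3.0777i]
Zero-padded 9-point DFT provides frequency interpolation.

DFT_9([x, 0, ...]) = [1, 1.0997+3.1364i, 7.8512+1.4456i, 2.5000-4.3301i, 1.5492+0.9073i, 1.5492-0.9073i, 2.5000+4.3301i, 7.8512-1.4456i, 1.0997-3.1364i]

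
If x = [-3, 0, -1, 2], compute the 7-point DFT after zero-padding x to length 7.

Original 4-point DFT: [-2, -2+2i, -6, -2-2i]
Zero-padded 7-point DFT provides frequency interpolation.

DFT_7([x, 0, ...]) = [-2, -4.5794+0.1072i, -0.8521+1.1298i, -4.0685-2.7317i, -4.0685+2.7317i, -0.8521-1.1298i, -4.5794-0.1072i]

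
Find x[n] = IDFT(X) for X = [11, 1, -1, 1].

x[n] = (1/4) Σ(k=0 to 3) X[k] · e^(2πikn/4)

Computing each x[n]:
x[0] = 3
x[1] = 3
x[2] = 2
x[3] = 3

x = [3, 3, 2, 3]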